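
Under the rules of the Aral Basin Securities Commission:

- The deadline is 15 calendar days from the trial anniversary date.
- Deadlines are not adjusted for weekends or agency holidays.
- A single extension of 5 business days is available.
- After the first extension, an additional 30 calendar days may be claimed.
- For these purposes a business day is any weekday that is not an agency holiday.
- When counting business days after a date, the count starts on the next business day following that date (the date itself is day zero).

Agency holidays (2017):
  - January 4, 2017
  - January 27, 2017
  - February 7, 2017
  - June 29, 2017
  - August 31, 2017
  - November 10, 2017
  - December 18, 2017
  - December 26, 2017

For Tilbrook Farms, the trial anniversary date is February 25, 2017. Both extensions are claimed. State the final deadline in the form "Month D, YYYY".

April 16, 2017

Adding 15 calendar days to February 25, 2017 gives March 12, 2017.
No adjustment is made for weekends or holidays, so March 12, 2017 stands.
Counting 5 further business days from March 12, 2017 reaches March 17, 2017.
No adjustment is made for weekends or holidays, so March 17, 2017 stands.
The 30-calendar-day extension moves the deadline from March 17, 2017 to April 16, 2017.
April 16, 2017 falls on a Sunday. The rules make no weekend/holiday allowance, so it remains April 16, 2017.
Final deadline: April 16, 2017.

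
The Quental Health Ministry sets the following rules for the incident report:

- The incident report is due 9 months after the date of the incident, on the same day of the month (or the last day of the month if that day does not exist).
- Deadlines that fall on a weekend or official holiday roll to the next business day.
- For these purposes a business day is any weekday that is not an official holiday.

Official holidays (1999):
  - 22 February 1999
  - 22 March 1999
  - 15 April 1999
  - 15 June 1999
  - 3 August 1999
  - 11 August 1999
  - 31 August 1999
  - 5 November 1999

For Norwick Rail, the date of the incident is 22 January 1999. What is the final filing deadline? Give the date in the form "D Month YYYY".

9 months after 22 January 1999, on the same day of the month, is 22 October 1999.
22 October 1999 falls on a Friday, which is a business day, so no adjustment is needed.
The final due date is 22 October 1999.

22 October 1999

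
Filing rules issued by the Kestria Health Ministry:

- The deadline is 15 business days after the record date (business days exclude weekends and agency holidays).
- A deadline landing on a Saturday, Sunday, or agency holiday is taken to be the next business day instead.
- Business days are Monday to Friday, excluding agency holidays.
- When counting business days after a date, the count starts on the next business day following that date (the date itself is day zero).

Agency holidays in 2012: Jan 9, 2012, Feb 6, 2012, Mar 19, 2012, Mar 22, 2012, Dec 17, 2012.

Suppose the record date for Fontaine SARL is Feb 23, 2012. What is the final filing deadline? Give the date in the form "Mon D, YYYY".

Mar 15, 2012

15 business days after Feb 23, 2012, excluding weekends and holidays, is Mar 15, 2012.
Mar 15, 2012 falls on a Thursday, which is a business day, so no adjustment is needed.
So the filing is due Mar 15, 2012.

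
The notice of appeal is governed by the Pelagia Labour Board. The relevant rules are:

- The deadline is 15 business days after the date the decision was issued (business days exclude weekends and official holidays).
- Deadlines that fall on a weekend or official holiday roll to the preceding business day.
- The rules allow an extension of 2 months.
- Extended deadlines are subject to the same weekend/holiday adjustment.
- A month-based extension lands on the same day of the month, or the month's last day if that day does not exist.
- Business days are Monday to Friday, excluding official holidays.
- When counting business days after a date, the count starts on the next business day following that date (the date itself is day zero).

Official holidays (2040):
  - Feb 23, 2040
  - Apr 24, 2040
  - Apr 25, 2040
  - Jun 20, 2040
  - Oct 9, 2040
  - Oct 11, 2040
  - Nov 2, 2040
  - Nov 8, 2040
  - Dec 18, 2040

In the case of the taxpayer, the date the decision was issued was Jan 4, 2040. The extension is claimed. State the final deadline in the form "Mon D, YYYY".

Mar 23, 2040

Counting 15 business days after Jan 4, 2040 (skipping weekends and listed holidays) reaches Jan 25, 2040.
Since Jan 25, 2040 is a Wednesday and not a holiday, the date is unchanged.
The 2 months extension carries Jan 25, 2040 to Mar 25, 2040.
Mar 25, 2040 falls on a Sunday. Rolling to the preceding business day gives Mar 23, 2040, a Friday.
Deadline: Mar 23, 2040.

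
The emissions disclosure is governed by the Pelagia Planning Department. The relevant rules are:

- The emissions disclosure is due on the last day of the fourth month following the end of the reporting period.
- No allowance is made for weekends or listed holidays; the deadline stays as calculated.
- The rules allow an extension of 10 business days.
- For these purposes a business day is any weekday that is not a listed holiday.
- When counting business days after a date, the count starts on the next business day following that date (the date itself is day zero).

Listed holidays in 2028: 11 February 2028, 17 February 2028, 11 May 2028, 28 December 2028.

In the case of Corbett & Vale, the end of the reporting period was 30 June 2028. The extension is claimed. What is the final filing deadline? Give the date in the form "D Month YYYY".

14 November 2028

4 months after 30 June 2028 is October 2028; that month ends on 31 October 2028.
31 October 2028 is a Tuesday; no weekend or holiday adjustment applies.
Counting 10 further business days from 31 October 2028 reaches 14 November 2028.
14 November 2028 is a Tuesday; no weekend or holiday adjustment applies.
Final deadline: 14 November 2028.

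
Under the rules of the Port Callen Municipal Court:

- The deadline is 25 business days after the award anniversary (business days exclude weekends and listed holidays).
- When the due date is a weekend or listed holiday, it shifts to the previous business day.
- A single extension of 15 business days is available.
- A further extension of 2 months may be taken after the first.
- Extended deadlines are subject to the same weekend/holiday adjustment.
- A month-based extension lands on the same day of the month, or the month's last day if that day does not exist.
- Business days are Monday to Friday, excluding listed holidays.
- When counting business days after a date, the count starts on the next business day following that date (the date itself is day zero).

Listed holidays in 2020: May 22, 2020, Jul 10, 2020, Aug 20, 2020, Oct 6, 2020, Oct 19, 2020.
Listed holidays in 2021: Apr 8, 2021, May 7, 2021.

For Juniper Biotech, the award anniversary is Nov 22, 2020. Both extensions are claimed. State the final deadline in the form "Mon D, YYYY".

Mar 15, 2021

25 business days after Nov 22, 2020, excluding weekends and holidays, is Dec 25, 2020.
Dec 25, 2020 is a Friday and not a listed holiday, so it stands.
Applying the 15-business-day extension: 15 business days after Dec 25, 2020 is Jan 15, 2021.
Jan 15, 2021 is a Friday and not a listed holiday, so it stands.
Add 2 months to Jan 15, 2021: Mar 15, 2021.
Mar 15, 2021 falls on a Monday, which is a business day, so no adjustment is needed.
Final deadline: Mar 15, 2021.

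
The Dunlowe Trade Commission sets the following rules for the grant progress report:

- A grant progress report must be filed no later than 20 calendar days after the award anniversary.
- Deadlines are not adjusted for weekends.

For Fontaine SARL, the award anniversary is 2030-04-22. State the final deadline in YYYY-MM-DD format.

Adding 20 calendar days to 2030-04-22 gives 2030-05-12.
No adjustment is made for weekends or holidays, so 2030-05-12 stands.
So the filing is due 2030-05-12.

2030-05-12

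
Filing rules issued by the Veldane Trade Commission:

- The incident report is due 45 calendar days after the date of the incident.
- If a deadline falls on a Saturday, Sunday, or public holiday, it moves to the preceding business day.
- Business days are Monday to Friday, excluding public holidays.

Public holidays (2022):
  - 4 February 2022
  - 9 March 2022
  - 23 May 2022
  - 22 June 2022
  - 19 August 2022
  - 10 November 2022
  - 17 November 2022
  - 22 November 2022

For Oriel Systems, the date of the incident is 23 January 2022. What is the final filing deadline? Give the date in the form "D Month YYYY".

8 March 2022

Trigger date 23 January 2022 + 45 calendar days = 9 March 2022.
Because 9 March 2022 is a listed holiday, the deadline becomes 8 March 2022 (Tuesday).
Final deadline: 8 March 2022.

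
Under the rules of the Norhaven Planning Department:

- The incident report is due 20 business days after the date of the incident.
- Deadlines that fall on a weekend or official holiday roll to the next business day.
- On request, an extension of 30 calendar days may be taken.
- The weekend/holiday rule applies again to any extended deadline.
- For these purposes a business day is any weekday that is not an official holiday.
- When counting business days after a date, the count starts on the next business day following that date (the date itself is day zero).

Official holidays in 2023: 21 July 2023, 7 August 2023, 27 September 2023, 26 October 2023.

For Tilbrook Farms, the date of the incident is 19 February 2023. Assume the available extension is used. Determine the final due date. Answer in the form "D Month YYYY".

17 April 2023

Starting the day after 19 February 2023 and counting 20 business days lands on 17 March 2023.
17 March 2023 is a Friday and not a listed holiday, so it stands.
Applying the 30-calendar-day extension: 17 March 2023 + 30 days = 16 April 2023.
16 April 2023 falls on a Sunday. Rolling to the next business day gives 17 April 2023, a Monday.
So the filing is due 17 April 2023.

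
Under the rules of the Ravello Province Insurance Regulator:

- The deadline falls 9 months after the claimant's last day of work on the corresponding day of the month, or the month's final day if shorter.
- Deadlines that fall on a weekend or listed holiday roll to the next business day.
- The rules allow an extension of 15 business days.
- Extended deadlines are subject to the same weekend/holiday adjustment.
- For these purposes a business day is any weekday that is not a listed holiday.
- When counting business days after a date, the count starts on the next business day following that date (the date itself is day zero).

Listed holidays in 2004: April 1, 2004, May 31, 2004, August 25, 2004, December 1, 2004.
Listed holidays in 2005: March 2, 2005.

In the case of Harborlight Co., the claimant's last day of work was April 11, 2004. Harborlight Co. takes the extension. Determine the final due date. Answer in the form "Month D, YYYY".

Moving 9 months forward from April 11, 2004 on the corresponding day gives January 11, 2005.
January 11, 2005 (Tuesday) is already a business day.
Counting 15 further business days from January 11, 2005 reaches February 1, 2005.
February 1, 2005 is a Tuesday and not a listed holiday, so it stands.
So the filing is due February 1, 2005.

February 1, 2005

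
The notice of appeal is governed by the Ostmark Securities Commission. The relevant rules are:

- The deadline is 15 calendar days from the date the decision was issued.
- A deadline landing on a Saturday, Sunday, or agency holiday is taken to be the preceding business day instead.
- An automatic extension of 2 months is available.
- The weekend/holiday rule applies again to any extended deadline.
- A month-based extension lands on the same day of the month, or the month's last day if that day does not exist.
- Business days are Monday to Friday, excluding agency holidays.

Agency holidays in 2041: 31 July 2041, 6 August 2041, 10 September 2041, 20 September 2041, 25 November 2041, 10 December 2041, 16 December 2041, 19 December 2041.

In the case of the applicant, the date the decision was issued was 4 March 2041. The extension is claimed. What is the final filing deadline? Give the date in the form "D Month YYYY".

17 May 2041

15 calendar days after 4 March 2041 is 19 March 2041.
19 March 2041 (Tuesday) is already a business day.
Applying the 2 months extension: 2 months after 19 March 2041 is 19 May 2041.
19 May 2041 is a Sunday; the preceding business day is 17 May 2041 (Friday).
So the filing is due 17 May 2041.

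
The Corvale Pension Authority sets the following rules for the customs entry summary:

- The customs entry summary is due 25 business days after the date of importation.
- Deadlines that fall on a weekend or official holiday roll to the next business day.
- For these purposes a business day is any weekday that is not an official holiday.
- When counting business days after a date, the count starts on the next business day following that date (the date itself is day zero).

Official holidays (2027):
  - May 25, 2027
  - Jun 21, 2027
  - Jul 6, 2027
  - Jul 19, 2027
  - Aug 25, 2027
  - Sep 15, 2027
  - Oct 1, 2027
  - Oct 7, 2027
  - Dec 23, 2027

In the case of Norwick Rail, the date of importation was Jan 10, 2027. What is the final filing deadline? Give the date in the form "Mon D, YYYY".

Feb 12, 2027

Counting 25 business days after Jan 10, 2027 (skipping weekends and listed holidays) reaches Feb 12, 2027.
Feb 12, 2027 is a Friday and not a listed holiday, so it stands.
The final due date is Feb 12, 2027.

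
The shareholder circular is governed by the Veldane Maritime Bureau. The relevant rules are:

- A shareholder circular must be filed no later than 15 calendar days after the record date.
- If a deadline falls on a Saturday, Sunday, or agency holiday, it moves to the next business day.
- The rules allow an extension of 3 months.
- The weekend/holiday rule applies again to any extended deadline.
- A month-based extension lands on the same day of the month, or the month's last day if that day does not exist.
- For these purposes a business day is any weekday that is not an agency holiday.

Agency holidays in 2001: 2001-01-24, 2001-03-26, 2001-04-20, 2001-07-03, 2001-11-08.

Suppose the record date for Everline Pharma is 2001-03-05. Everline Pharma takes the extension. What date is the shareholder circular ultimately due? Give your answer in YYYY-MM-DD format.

2001-06-20

Trigger date 2001-03-05 + 15 calendar days = 2001-03-20.
2001-03-20 (Tuesday) is already a business day.
The 3 months extension carries 2001-03-20 to 2001-06-20.
Since 2001-06-20 is a Wednesday and not a holiday, the date is unchanged.
The final due date is 2001-06-20.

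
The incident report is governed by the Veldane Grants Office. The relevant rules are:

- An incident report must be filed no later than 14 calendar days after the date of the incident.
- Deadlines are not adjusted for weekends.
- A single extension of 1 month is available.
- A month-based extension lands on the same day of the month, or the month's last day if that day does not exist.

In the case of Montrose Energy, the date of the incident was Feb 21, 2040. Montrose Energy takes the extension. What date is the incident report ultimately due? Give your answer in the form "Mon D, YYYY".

Trigger date Feb 21, 2040 + 14 calendar days = Mar 6, 2040.
Mar 6, 2040 is a Tuesday; no weekend or holiday adjustment applies.
The 1 month extension carries Mar 6, 2040 to Apr 6, 2040.
No adjustment is made for weekends or holidays, so Apr 6, 2040 stands.
So the filing is due Apr 6, 2040.

Apr 6, 2040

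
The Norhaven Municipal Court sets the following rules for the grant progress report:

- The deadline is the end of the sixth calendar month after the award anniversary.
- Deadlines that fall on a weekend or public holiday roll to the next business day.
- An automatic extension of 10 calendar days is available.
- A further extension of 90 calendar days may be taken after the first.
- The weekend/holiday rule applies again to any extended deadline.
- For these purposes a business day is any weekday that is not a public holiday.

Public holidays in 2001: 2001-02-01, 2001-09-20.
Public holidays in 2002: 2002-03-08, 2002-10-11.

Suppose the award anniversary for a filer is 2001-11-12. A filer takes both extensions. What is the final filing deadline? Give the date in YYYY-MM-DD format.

6 months after 2001-11-12 falls in May 2002; the last day of that month is 2002-05-31.
2002-05-31 is a Friday and not a listed holiday, so it stands.
Add the 10 calendar-day extension to 2002-05-31: 2002-06-10.
Since 2002-06-10 is a Monday and not a holiday, the date is unchanged.
The 90-calendar-day extension moves the deadline from 2002-06-10 to 2002-09-08.
2002-09-08 falls on a Sunday. Rolling to the next business day gives 2002-09-09, a Monday.
Final deadline: 2002-09-09.

2002-09-09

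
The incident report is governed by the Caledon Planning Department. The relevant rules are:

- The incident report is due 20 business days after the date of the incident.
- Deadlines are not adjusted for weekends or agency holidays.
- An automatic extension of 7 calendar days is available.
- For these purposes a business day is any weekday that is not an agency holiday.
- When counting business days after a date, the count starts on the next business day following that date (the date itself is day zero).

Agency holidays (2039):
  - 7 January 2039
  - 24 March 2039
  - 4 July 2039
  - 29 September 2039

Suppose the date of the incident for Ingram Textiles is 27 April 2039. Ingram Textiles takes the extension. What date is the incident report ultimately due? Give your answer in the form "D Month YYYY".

1 June 2039

Counting 20 business days after 27 April 2039 (skipping weekends and listed holidays) reaches 25 May 2039.
25 May 2039 is a Wednesday; no weekend or holiday adjustment applies.
Add the 7 calendar-day extension to 25 May 2039: 1 June 2039.
1 June 2039 falls on a Wednesday. The rules make no weekend/holiday allowance, so it remains 1 June 2039.
The final due date is 1 June 2039.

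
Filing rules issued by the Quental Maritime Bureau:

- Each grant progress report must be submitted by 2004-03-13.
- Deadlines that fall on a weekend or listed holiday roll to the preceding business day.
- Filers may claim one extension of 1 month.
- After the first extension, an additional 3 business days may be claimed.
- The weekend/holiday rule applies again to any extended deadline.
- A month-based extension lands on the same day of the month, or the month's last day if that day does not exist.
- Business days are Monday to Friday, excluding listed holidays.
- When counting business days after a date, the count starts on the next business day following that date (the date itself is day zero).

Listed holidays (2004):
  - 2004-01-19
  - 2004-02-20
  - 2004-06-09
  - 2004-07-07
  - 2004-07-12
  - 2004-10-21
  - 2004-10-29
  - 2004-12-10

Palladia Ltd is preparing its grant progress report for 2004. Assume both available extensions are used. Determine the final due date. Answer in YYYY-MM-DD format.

2004-04-15

The statutory due date is 2004-03-13.
2004-03-13 falls on a Saturday. Rolling to the preceding business day gives 2004-03-12, a Friday.
Add 1 month to 2004-03-12: 2004-04-12.
2004-04-12 (Monday) is already a business day.
The 3-business-day extension runs from 2004-04-12 to 2004-04-15.
2004-04-15 (Thursday) is already a business day.
The final due date is 2004-04-15.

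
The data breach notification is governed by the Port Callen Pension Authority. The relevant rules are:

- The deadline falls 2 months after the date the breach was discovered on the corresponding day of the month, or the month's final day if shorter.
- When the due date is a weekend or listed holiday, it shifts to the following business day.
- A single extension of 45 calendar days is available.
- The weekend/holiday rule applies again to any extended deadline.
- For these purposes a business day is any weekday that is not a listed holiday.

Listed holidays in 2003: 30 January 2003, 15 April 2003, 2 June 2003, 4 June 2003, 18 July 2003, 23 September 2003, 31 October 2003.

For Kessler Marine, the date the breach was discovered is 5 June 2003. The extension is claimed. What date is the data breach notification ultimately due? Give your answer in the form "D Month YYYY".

2 months after 5 June 2003, on the same day of the month, is 5 August 2003.
Since 5 August 2003 is a Tuesday and not a holiday, the date is unchanged.
Applying the 45-calendar-day extension: 5 August 2003 + 45 days = 19 September 2003.
Since 19 September 2003 is a Friday and not a holiday, the date is unchanged.
Final deadline: 19 September 2003.

19 September 2003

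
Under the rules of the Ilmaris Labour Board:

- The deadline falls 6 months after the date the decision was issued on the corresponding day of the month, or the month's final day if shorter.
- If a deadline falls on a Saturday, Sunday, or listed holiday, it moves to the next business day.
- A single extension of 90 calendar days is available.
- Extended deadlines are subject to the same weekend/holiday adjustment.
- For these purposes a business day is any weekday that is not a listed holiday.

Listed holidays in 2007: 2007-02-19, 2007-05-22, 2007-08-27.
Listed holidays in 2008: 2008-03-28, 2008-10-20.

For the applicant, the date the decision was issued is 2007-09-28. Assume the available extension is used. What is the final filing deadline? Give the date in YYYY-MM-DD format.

6 months after 2007-09-28, on the same day of the month, is 2008-03-28.
2008-03-28 falls on a listed holiday. Rolling to the next business day gives 2008-03-31, a Monday.
Add the 90 calendar-day extension to 2008-03-31: 2008-06-29.
2008-06-29 is a Sunday; the next business day is 2008-06-30 (Monday).
Deadline: 2008-06-30.

2008-06-30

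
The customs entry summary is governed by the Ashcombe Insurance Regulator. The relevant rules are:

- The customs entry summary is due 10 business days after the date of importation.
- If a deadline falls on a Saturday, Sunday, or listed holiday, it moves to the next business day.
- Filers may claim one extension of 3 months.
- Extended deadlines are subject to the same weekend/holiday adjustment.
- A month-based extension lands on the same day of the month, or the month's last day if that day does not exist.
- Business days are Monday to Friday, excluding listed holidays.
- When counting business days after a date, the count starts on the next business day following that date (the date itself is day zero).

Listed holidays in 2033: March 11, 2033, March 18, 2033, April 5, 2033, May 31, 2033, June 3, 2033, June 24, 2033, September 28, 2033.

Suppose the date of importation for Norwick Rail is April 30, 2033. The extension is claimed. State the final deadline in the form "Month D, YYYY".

Counting 10 business days after April 30, 2033 (skipping weekends and listed holidays) reaches May 13, 2033.
May 13, 2033 falls on a Friday, which is a business day, so no adjustment is needed.
Add 3 months to May 13, 2033: August 13, 2033.
August 13, 2033 is a Saturday, so it moves to the next business day, August 15, 2033 (Monday).
So the filing is due August 15, 2033.

August 15, 2033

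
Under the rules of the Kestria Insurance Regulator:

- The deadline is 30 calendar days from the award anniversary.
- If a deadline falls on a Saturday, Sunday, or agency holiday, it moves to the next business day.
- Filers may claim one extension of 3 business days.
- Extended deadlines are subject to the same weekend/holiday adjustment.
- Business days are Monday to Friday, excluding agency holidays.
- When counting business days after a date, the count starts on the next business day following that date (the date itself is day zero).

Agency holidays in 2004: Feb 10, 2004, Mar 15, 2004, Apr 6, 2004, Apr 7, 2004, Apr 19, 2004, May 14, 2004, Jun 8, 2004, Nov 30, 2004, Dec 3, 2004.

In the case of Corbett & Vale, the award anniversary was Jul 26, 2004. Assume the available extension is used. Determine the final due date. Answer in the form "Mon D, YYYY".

Adding 30 calendar days to Jul 26, 2004 gives Aug 25, 2004.
Aug 25, 2004 (Wednesday) is already a business day.
Counting 3 further business days from Aug 25, 2004 reaches Aug 30, 2004.
Aug 30, 2004 falls on a Monday, which is a business day, so no adjustment is needed.
Final deadline: Aug 30, 2004.

Aug 30, 2004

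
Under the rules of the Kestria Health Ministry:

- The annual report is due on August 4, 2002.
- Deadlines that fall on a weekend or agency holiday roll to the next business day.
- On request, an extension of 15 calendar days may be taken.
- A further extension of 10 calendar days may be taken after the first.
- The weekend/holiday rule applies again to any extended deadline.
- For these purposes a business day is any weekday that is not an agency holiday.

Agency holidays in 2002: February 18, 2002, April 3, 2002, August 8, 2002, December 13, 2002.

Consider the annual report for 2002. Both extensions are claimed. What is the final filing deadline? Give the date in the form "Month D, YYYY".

The statutory due date is August 4, 2002.
August 4, 2002 falls on a Sunday. Rolling to the next business day gives August 5, 2002, a Monday.
Add the 15 calendar-day extension to August 5, 2002: August 20, 2002.
August 20, 2002 is a Tuesday and not a listed holiday, so it stands.
Add the 10 calendar-day extension to August 20, 2002: August 30, 2002.
August 30, 2002 is a Friday and not a listed holiday, so it stands.
The final due date is August 30, 2002.

August 30, 2002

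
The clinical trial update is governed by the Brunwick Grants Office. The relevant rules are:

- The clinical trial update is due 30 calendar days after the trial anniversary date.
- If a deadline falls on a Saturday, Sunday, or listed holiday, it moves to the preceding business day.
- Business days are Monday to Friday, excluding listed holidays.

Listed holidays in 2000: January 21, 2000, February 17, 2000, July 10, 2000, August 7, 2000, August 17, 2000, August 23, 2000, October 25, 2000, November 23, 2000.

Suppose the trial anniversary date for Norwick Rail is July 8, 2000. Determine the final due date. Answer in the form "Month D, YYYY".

Trigger date July 8, 2000 + 30 calendar days = August 7, 2000.
August 7, 2000 is a listed holiday; the preceding business day is August 4, 2000 (Friday).
Final deadline: August 4, 2000.

August 4, 2000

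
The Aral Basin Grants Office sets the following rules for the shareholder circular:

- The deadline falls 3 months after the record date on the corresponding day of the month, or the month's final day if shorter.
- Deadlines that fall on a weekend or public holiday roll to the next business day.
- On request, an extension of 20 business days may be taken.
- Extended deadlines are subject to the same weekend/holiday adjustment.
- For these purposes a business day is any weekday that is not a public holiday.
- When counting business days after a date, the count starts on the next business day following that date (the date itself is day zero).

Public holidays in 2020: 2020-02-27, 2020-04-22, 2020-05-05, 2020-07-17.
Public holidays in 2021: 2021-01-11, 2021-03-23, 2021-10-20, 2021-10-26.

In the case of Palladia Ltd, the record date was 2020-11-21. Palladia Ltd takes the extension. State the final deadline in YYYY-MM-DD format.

3 months from 2020-11-21 is 2021-02-21.
2021-02-21 is a Sunday; the next business day is 2021-02-22 (Monday).
Applying the 20-business-day extension: 20 business days after 2021-02-22 is 2021-03-22.
2021-03-22 is a Monday and not a listed holiday, so it stands.
Final deadline: 2021-03-22.

2021-03-22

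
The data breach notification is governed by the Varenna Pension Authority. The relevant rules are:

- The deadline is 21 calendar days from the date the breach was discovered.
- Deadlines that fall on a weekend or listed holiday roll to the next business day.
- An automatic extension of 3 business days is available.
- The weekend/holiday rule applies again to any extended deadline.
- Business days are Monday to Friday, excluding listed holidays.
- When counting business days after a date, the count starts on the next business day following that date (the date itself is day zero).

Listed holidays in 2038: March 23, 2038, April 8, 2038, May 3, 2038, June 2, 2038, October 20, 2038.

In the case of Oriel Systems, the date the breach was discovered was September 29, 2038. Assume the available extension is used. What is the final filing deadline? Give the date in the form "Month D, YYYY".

Adding 21 calendar days to September 29, 2038 gives October 20, 2038.
October 20, 2038 is a listed holiday, so it moves to the next business day, October 21, 2038 (Thursday).
Applying the 3-business-day extension: 3 business days after October 21, 2038 is October 26, 2038.
Since October 26, 2038 is a Tuesday and not a holiday, the date is unchanged.
Deadline: October 26, 2038.

October 26, 2038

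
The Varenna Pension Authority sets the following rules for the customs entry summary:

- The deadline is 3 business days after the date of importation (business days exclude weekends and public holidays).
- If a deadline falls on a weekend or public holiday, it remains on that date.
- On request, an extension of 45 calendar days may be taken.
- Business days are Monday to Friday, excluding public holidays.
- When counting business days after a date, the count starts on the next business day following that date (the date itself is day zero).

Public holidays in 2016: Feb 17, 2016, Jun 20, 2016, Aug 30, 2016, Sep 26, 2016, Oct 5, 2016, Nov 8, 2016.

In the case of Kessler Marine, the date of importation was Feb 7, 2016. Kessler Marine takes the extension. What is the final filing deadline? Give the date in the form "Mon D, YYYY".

Mar 26, 2016

Starting the day after Feb 7, 2016 and counting 3 business days lands on Feb 10, 2016.
No adjustment is made for weekends or holidays, so Feb 10, 2016 stands.
With the 45-day extension, Feb 10, 2016 becomes Mar 26, 2016.
Mar 26, 2016 falls on a Saturday. The rules make no weekend/holiday allowance, so it remains Mar 26, 2016.
Final deadline: Mar 26, 2016.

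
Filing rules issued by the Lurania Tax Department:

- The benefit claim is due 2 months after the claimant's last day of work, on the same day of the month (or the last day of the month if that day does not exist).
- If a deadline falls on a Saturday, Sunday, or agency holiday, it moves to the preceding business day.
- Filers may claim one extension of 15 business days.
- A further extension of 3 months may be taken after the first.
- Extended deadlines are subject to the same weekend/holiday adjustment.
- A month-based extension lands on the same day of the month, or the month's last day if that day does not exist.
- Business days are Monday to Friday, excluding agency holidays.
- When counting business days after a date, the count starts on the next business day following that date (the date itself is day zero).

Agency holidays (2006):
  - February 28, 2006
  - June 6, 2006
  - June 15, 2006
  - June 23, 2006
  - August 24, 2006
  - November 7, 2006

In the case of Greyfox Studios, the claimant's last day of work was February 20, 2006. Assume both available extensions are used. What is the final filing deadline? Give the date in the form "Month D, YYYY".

2 months from February 20, 2006 is April 20, 2006.
April 20, 2006 falls on a Thursday, which is a business day, so no adjustment is needed.
Applying the 15-business-day extension: 15 business days after April 20, 2006 is May 11, 2006.
May 11, 2006 falls on a Thursday, which is a business day, so no adjustment is needed.
Applying the 3 months extension: 3 months after May 11, 2006 is August 11, 2006.
August 11, 2006 is a Friday and not a listed holiday, so it stands.
So the filing is due August 11, 2006.

August 11, 2006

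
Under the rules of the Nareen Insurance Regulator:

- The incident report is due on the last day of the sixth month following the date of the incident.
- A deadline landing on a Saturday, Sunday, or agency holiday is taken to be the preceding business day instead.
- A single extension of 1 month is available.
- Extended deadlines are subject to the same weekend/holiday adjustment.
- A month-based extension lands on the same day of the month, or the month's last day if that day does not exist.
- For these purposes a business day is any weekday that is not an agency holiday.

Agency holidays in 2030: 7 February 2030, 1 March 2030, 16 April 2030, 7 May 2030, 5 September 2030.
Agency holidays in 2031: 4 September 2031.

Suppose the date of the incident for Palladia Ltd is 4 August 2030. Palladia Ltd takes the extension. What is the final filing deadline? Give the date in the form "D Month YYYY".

6 months after 4 August 2030 falls in February 2031; the last day of that month is 28 February 2031.
28 February 2031 is a Friday and not a listed holiday, so it stands.
The 1 month extension carries 28 February 2031 to 28 March 2031.
28 March 2031 (Friday) is already a business day.
The final due date is 28 March 2031.

28 March 2031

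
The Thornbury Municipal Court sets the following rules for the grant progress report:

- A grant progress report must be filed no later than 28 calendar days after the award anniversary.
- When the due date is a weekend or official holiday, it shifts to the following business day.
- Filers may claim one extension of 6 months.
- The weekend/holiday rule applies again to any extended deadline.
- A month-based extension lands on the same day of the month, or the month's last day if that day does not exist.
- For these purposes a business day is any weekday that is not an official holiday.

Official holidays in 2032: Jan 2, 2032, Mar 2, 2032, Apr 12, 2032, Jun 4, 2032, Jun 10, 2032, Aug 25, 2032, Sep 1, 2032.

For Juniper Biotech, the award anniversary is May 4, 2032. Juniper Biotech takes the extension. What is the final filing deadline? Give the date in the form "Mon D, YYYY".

Dec 1, 2032

Adding 28 calendar days to May 4, 2032 gives Jun 1, 2032.
Since Jun 1, 2032 is a Tuesday and not a holiday, the date is unchanged.
The 6 months extension carries Jun 1, 2032 to Dec 1, 2032.
Dec 1, 2032 (Wednesday) is already a business day.
Final deadline: Dec 1, 2032.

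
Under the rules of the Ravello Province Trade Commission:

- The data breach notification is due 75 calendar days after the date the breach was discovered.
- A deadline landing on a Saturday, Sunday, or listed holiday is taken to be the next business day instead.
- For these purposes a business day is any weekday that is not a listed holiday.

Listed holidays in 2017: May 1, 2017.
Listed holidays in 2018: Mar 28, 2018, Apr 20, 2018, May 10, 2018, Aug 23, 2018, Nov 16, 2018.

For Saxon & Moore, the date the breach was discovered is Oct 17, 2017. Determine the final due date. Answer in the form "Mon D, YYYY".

75 calendar days after Oct 17, 2017 is Dec 31, 2017.
Dec 31, 2017 falls on a Sunday. Rolling to the next business day gives Jan 1, 2018, a Monday.
So the filing is due Jan 1, 2018.

Jan 1, 2018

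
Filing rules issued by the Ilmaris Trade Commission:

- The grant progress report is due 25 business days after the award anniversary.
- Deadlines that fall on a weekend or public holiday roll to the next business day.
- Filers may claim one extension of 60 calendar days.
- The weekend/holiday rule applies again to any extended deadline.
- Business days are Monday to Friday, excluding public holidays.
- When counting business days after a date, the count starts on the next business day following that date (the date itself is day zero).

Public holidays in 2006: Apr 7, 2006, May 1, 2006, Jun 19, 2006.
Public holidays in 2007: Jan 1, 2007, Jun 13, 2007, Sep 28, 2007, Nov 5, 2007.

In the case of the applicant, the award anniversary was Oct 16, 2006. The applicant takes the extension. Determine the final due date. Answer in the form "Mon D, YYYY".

25 business days after Oct 16, 2006, excluding weekends and holidays, is Nov 20, 2006.
Nov 20, 2006 falls on a Monday, which is a business day, so no adjustment is needed.
Applying the 60-calendar-day extension: Nov 20, 2006 + 60 days = Jan 19, 2007.
Jan 19, 2007 is a Friday and not a listed holiday, so it stands.
The final due date is Jan 19, 2007.

Jan 19, 2007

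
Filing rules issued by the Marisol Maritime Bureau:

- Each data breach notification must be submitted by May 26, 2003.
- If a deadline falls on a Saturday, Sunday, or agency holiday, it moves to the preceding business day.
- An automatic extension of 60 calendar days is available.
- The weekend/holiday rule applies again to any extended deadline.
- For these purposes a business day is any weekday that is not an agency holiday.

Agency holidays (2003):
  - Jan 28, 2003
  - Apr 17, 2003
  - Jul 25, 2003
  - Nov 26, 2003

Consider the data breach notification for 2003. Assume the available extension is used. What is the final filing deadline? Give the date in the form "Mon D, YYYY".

Jul 24, 2003

Start from the fixed due date, May 26, 2003.
May 26, 2003 (Monday) is already a business day.
With the 60-day extension, May 26, 2003 becomes Jul 25, 2003.
Jul 25, 2003 is a listed holiday; the preceding business day is Jul 24, 2003 (Thursday).
The final due date is Jul 24, 2003.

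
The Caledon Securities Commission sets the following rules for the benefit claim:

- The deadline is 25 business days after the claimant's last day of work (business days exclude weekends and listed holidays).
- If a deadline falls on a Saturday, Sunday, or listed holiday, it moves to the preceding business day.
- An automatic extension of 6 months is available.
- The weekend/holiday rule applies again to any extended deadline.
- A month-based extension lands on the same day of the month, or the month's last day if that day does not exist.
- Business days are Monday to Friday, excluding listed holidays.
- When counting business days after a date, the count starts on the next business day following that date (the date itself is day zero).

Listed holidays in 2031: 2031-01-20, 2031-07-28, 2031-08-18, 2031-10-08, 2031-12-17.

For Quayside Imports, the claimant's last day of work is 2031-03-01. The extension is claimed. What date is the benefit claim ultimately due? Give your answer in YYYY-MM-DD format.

25 business days after 2031-03-01, excluding weekends and holidays, is 2031-04-04.
Since 2031-04-04 is a Friday and not a holiday, the date is unchanged.
Add 6 months to 2031-04-04: 2031-10-04.
Because 2031-10-04 is a Saturday, the deadline becomes 2031-10-03 (Friday).
Deadline: 2031-10-03.

2031-10-03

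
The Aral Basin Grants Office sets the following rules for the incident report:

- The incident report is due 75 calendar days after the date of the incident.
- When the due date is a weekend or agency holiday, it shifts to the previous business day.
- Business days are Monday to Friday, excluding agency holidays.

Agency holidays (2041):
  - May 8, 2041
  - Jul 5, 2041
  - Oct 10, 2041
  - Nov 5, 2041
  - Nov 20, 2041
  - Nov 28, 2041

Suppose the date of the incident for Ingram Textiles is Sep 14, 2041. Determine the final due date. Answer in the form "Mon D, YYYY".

Nov 27, 2041

Trigger date Sep 14, 2041 + 75 calendar days = Nov 28, 2041.
Because Nov 28, 2041 is a listed holiday, the deadline becomes Nov 27, 2041 (Wednesday).
So the filing is due Nov 27, 2041.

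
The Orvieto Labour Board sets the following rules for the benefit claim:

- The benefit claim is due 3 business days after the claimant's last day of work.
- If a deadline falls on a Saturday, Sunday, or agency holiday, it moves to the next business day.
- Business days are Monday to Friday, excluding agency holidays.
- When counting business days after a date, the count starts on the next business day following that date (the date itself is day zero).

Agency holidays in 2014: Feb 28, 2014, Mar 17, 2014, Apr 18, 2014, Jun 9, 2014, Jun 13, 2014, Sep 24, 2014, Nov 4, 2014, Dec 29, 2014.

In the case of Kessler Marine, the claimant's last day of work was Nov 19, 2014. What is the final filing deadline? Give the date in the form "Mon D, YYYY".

Nov 24, 2014

Starting the day after Nov 19, 2014 and counting 3 business days lands on Nov 24, 2014.
Since Nov 24, 2014 is a Monday and not a holiday, the date is unchanged.
Deadline: Nov 24, 2014.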